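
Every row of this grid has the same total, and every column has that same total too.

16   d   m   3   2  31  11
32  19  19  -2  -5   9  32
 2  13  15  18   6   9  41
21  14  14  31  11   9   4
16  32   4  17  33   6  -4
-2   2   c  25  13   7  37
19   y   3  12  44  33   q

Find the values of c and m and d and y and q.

Rows 2 and 3 both sum to 104, so that's the common total.
Column 7: 11 + 32 + 41 + 4 − 4 + 37 = 121, so its missing entry is 104 − 121 = -17.
Row 7: 19 + 3 + 12 + 44 + 33 − 17 = 94, so its missing entry is 104 − 94 = 10.
Column 2: 19 + 13 + 14 + 32 + 2 + 10 = 90, so its missing entry is 104 − 90 = 14.
Row 1: 16 + 14 + 3 + 2 + 31 + 11 = 77, so its missing entry is 104 − 77 = 27.
Row 6: -2 + 2 + 25 + 13 + 7 + 37 = 82, so its missing entry is 104 − 82 = 22.

c = 22, m = 27, d = 14, y = 10, q = -17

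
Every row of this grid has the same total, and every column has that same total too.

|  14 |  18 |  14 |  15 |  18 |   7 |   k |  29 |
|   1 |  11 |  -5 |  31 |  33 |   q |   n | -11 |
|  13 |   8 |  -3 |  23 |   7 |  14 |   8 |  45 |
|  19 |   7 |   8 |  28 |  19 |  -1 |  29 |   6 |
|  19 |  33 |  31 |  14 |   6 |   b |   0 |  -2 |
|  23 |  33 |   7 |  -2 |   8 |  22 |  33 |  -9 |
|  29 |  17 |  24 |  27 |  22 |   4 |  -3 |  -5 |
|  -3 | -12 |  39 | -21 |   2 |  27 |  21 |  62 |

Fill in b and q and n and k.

b = 14, q = 28, n = 27, k = 0

Rows 3 and 4 both sum to 115, so that's the common total.
The known cells in row 5 total 101, leaving 115 − 101 = 14 for the blank.
The known cells in row 1 total 115, leaving 115 − 115 = 0 for the blank.
The known cells in column 7 total 88, leaving 115 − 88 = 27 for the blank.
The known cells in row 2 total 87, leaving 115 − 87 = 28 for the blank.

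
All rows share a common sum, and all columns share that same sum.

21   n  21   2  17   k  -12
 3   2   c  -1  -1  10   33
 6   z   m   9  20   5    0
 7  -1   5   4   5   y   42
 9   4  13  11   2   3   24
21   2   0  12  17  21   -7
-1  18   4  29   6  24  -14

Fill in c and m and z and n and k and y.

Rows 5 and 6 both sum to 66, so that's the common total.
Row 2: 3 + 2 − 1 − 1 + 10 + 33 = 46, so its missing entry is 66 − 46 = 20.
Column 3: 21 + 20 + 5 + 13 + 0 + 4 = 63, so its missing entry is 66 − 63 = 3.
Row 3: 6 + 3 + 9 + 20 + 5 + 0 = 43, so its missing entry is 66 − 43 = 23.
Column 2: 2 + 23 − 1 + 4 + 2 + 18 = 48, so its missing entry is 66 − 48 = 18.
Row 1: 21 + 18 + 21 + 2 + 17 − 12 = 67, so its missing entry is 66 − 67 = -1.
Row 4: 7 − 1 + 5 + 4 + 5 + 42 = 62, so its missing entry is 66 − 62 = 4.

c = 20, m = 3, z = 23, n = 18, k = -1, y = 4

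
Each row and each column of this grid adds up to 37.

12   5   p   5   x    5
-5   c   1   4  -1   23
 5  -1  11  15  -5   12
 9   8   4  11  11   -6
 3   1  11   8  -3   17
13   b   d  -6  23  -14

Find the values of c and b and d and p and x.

The known cells in column 5 total 25, leaving 37 − 25 = 12 for the blank.
The known cells in row 2 total 22, leaving 37 − 22 = 15 for the blank.
The known cells in column 2 total 28, leaving 37 − 28 = 9 for the blank.
The known cells in row 1 total 39, leaving 37 − 39 = -2 for the blank.
The known cells in row 6 total 25, leaving 37 − 25 = 12 for the blank.

c = 15, b = 9, d = 12, p = -2, x = 12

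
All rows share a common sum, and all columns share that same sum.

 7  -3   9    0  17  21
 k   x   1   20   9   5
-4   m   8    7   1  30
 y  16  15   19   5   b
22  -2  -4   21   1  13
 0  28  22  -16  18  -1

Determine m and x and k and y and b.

m = 9, x = 3, k = 13, y = 13, b = -17

Rows 1 and 5 both sum to 51, so that's the common total.
Row 3 has -4 + 8 + 7 + 1 + 30 = 42; the blank must be 51 − 42 = 9.
Column 2 has -3 + 9 + 16 − 2 + 28 = 48; the blank must be 51 − 48 = 3.
Row 2 has 3 + 1 + 20 + 9 + 5 = 38; the blank must be 51 − 38 = 13.
Column 1 has 7 + 13 − 4 + 22 + 0 = 38; the blank must be 51 − 38 = 13.
Row 4 has 13 + 16 + 15 + 19 + 5 = 68; the blank must be 51 − 68 = -17.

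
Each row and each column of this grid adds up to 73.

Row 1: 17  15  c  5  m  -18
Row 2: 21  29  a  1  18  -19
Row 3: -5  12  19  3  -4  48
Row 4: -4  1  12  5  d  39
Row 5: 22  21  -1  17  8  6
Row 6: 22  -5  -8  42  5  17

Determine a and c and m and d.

a = 23, c = 28, m = 26, d = 20

Row 2 has 21 + 29 + 1 + 18 − 19 = 50; the blank must be 73 − 50 = 23.
Column 3 has 23 + 19 + 12 − 1 − 8 = 45; the blank must be 73 − 45 = 28.
Row 1 has 17 + 15 + 28 + 5 − 18 = 47; the blank must be 73 − 47 = 26.
Row 4 has -4 + 1 + 12 + 5 + 39 = 53; the blank must be 73 − 53 = 20.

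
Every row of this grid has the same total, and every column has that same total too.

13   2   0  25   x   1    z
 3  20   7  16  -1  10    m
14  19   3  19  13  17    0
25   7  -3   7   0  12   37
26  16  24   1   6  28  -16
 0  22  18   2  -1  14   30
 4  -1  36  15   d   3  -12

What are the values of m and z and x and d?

m = 30, z = 16, x = 28, d = 40

Rows 3 and 4 both sum to 85, so that's the common total.
Row 2: 3 + 20 + 7 + 16 − 1 + 10 = 55, so its missing entry is 85 − 55 = 30.
Row 7: 4 − 1 + 36 + 15 + 3 − 12 = 45, so its missing entry is 85 − 45 = 40.
Column 5: -1 + 13 + 0 + 6 − 1 + 40 = 57, so its missing entry is 85 − 57 = 28.
Row 1: 13 + 2 + 0 + 25 + 28 + 1 = 69, so its missing entry is 85 − 69 = 16.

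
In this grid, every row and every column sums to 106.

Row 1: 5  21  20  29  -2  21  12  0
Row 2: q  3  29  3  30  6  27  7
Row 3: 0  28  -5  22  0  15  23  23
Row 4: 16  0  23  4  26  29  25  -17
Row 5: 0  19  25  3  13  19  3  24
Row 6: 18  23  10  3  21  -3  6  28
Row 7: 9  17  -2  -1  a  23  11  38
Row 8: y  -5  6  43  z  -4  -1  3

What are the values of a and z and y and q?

a = 11, z = 7, y = 57, q = 1

The known cells in row 2 total 105, leaving 106 − 105 = 1 for the blank.
The known cells in column 1 total 49, leaving 106 − 49 = 57 for the blank.
The known cells in row 8 total 99, leaving 106 − 99 = 7 for the blank.
The known cells in row 7 total 95, leaving 106 − 95 = 11 for the blank.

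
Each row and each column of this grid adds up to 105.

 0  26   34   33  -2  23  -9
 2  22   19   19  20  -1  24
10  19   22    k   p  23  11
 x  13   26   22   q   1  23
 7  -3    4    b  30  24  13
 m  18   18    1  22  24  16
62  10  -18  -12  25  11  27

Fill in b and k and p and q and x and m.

b = 30, k = 12, p = 8, q = 2, x = 18, m = 6

The known cells in row 5 total 75, leaving 105 − 75 = 30 for the blank.
The known cells in column 4 total 93, leaving 105 − 93 = 12 for the blank.
The known cells in row 3 total 97, leaving 105 − 97 = 8 for the blank.
The known cells in column 5 total 103, leaving 105 − 103 = 2 for the blank.
The known cells in row 4 total 87, leaving 105 − 87 = 18 for the blank.
The known cells in row 6 total 99, leaving 105 − 99 = 6 for the blank.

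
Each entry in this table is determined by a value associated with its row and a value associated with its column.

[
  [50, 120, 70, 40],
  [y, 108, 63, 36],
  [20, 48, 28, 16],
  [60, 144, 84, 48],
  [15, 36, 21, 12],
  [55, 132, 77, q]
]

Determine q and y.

q = 44, y = 45

Each row is a constant multiple of every other row — this is a multiplication table with the headers hidden.
Row 6 is 132/120 = 11/10 times row 1, so its entry in column 4 is 40 × 11/10 = 44.
Row 2 is 108/120 = 9/10 times row 1, so its entry in column 1 is 50 × 9/10 = 45.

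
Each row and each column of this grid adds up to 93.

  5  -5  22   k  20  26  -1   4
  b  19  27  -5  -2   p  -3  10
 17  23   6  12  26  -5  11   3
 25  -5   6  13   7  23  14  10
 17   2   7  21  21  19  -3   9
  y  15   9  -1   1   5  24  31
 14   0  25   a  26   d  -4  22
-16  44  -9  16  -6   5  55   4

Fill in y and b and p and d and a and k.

y = 9, b = 22, p = 25, d = -5, a = 15, k = 22

Row 1: 5 − 5 + 22 + 20 + 26 − 1 + 4 = 71, so its missing entry is 93 − 71 = 22.
Row 6: 15 + 9 − 1 + 1 + 5 + 24 + 31 = 84, so its missing entry is 93 − 84 = 9.
Column 1: 5 + 17 + 25 + 17 + 9 + 14 − 16 = 71, so its missing entry is 93 − 71 = 22.
Row 2: 22 + 19 + 27 − 5 − 2 − 3 + 10 = 68, so its missing entry is 93 − 68 = 25.
Column 6: 26 + 25 − 5 + 23 + 19 + 5 + 5 = 98, so its missing entry is 93 − 98 = -5.
Row 7: 14 + 0 + 25 + 26 − 5 − 4 + 22 = 78, so its missing entry is 93 − 78 = 15.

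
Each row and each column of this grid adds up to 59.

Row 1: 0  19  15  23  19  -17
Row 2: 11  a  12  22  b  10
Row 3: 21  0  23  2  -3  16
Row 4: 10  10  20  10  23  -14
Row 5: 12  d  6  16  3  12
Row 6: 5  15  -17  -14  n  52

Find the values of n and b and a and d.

The known cells in row 6 total 41, leaving 59 − 41 = 18 for the blank.
The known cells in row 5 total 49, leaving 59 − 49 = 10 for the blank.
The known cells in column 2 total 54, leaving 59 − 54 = 5 for the blank.
The known cells in row 2 total 60, leaving 59 − 60 = -1 for the blank.

n = 18, b = -1, a = 5, d = 10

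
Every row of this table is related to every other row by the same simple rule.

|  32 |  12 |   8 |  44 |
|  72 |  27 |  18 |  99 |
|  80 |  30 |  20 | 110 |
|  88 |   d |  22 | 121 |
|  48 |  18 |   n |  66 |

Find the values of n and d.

n = 12, d = 33

Each row is a constant multiple of every other row — this is a multiplication table with the headers hidden.
Row 5 is 48/32 = 3/2 times row 1, so its entry in column 3 is 8 × 3/2 = 12.
Row 4 is 88/32 = 11/4 times row 1, so its entry in column 2 is 12 × 11/4 = 33.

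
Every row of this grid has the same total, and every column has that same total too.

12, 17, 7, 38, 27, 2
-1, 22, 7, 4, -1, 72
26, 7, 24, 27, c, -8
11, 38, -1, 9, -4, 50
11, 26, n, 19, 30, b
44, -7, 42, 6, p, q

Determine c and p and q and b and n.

Rows 1 and 2 both sum to 103, so that's the common total.
Row 3 has 26 + 7 + 24 + 27 − 8 = 76; the blank must be 103 − 76 = 27.
Column 5 has 27 − 1 + 27 − 4 + 30 = 79; the blank must be 103 − 79 = 24.
Row 6 has 44 − 7 + 42 + 6 + 24 = 109; the blank must be 103 − 109 = -6.
Column 3 has 7 + 7 + 24 − 1 + 42 = 79; the blank must be 103 − 79 = 24.
Row 5 has 11 + 26 + 24 + 19 + 30 = 110; the blank must be 103 − 110 = -7.

c = 27, p = 24, q = -6, b = -7, n = 24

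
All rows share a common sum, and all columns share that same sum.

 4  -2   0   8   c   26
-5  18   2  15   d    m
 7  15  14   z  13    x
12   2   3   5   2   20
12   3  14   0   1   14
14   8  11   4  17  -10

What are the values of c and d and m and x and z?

c = 8, d = 3, m = 11, x = -17, z = 12

Rows 4 and 5 both sum to 44, so that's the common total.
Row 1 has 4 − 2 + 0 + 8 + 26 = 36; the blank must be 44 − 36 = 8.
Column 5 has 8 + 13 + 2 + 1 + 17 = 41; the blank must be 44 − 41 = 3.
Row 2 has -5 + 18 + 2 + 15 + 3 = 33; the blank must be 44 − 33 = 11.
Column 4 has 8 + 15 + 5 + 0 + 4 = 32; the blank must be 44 − 32 = 12.
Row 3 has 7 + 15 + 14 + 12 + 13 = 61; the blank must be 44 − 61 = -17.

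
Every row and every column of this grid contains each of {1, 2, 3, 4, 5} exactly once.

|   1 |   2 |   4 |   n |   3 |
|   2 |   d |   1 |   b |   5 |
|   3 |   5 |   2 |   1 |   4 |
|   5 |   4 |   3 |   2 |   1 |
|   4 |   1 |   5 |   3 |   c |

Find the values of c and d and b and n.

For row 5, column 5: row 5 already has {1, 3, 4, 5}; that leaves 2.
At (row 2, col 2): column 2 already has {1, 2, 4, 5}, so the value is 3.
At (row 1, col 4): row 1 already has {1, 2, 3, 4}, so the value is 5.
For row 2, column 4: row 2 already has {1, 2, 3, 5}; that leaves 4.

c = 2, d = 3, b = 4, n = 5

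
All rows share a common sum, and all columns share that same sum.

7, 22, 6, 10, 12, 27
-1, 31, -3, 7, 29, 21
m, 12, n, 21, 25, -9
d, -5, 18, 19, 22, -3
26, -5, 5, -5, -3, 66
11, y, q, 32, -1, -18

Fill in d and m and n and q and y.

d = 33, m = 8, n = 27, q = 31, y = 29

Rows 1 and 2 both sum to 84, so that's the common total.
Column 2: 22 + 31 + 12 − 5 − 5 = 55, so its missing entry is 84 − 55 = 29.
Row 4: -5 + 18 + 19 + 22 − 3 = 51, so its missing entry is 84 − 51 = 33.
Column 1: 7 − 1 + 33 + 26 + 11 = 76, so its missing entry is 84 − 76 = 8.
Row 3: 8 + 12 + 21 + 25 − 9 = 57, so its missing entry is 84 − 57 = 27.
Row 6: 11 + 29 + 32 − 1 − 18 = 53, so its missing entry is 84 − 53 = 31.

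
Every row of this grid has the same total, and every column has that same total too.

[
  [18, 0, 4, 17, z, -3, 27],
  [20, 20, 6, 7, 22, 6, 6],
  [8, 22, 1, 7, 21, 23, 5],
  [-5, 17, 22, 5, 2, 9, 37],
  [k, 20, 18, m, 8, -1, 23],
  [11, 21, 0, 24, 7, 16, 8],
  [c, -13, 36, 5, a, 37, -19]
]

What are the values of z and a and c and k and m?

z = 24, a = 3, c = 38, k = -3, m = 22

Rows 2 and 3 both sum to 87, so that's the common total.
Row 1: 18 + 0 + 4 + 17 − 3 + 27 = 63, so its missing entry is 87 − 63 = 24.
Column 4: 17 + 7 + 7 + 5 + 24 + 5 = 65, so its missing entry is 87 − 65 = 22.
Row 5: 20 + 18 + 22 + 8 − 1 + 23 = 90, so its missing entry is 87 − 90 = -3.
Column 5: 24 + 22 + 21 + 2 + 8 + 7 = 84, so its missing entry is 87 − 84 = 3.
Row 7: -13 + 36 + 5 + 3 + 37 − 19 = 49, so its missing entry is 87 − 49 = 38.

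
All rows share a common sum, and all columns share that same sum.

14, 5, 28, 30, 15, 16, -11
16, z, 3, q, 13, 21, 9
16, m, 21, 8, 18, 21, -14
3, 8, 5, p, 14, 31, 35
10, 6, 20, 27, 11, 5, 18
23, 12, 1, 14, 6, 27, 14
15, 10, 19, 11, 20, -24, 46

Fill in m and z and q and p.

m = 27, z = 29, q = 6, p = 1

Rows 1 and 5 both sum to 97, so that's the common total.
Row 4: 3 + 8 + 5 + 14 + 31 + 35 = 96, so its missing entry is 97 − 96 = 1.
Column 4: 30 + 8 + 1 + 27 + 14 + 11 = 91, so its missing entry is 97 − 91 = 6.
Row 2: 16 + 3 + 6 + 13 + 21 + 9 = 68, so its missing entry is 97 − 68 = 29.
Row 3: 16 + 21 + 8 + 18 + 21 − 14 = 70, so its missing entry is 97 − 70 = 27.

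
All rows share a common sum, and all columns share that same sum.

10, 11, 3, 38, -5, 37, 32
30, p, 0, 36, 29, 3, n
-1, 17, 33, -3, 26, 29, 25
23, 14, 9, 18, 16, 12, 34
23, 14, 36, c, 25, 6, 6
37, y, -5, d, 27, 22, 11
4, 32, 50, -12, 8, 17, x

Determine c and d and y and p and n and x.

Rows 1 and 3 both sum to 126, so that's the common total.
Row 5: 23 + 14 + 36 + 25 + 6 + 6 = 110, so its missing entry is 126 − 110 = 16.
Row 7: 4 + 32 + 50 − 12 + 8 + 17 = 99, so its missing entry is 126 − 99 = 27.
Column 4: 38 + 36 − 3 + 18 + 16 − 12 = 93, so its missing entry is 126 − 93 = 33.
Row 6: 37 − 5 + 33 + 27 + 22 + 11 = 125, so its missing entry is 126 − 125 = 1.
Column 2: 11 + 17 + 14 + 14 + 1 + 32 = 89, so its missing entry is 126 − 89 = 37.
Row 2: 30 + 37 + 0 + 36 + 29 + 3 = 135, so its missing entry is 126 − 135 = -9.

c = 16, d = 33, y = 1, p = 37, n = -9, x = 27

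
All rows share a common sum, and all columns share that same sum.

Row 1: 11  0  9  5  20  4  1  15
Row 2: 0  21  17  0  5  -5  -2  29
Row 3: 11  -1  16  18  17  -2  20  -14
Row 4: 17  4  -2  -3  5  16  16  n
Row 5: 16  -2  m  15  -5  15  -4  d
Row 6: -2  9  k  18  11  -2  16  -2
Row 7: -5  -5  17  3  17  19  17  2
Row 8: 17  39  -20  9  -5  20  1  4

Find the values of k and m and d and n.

k = 17, m = 11, d = 19, n = 12

Rows 1 and 2 both sum to 65, so that's the common total.
Row 4: 17 + 4 − 2 − 3 + 5 + 16 + 16 = 53, so its missing entry is 65 − 53 = 12.
Column 8: 15 + 29 − 14 + 12 − 2 + 2 + 4 = 46, so its missing entry is 65 − 46 = 19.
Row 5: 16 − 2 + 15 − 5 + 15 − 4 + 19 = 54, so its missing entry is 65 − 54 = 11.
Row 6: -2 + 9 + 18 + 11 − 2 + 16 − 2 = 48, so its missing entry is 65 − 48 = 17.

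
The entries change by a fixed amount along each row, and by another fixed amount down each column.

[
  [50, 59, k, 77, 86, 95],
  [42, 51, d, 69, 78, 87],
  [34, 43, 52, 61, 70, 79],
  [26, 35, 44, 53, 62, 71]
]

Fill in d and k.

d = 60, k = 68

Along each row the entries change by 9 per step; down each column they change by -8.
Row 2: from 42 at column 1, stepping by 9 to column 3 gives 60.
Row 1: from 50 at column 1, stepping by 9 to column 3 gives 68.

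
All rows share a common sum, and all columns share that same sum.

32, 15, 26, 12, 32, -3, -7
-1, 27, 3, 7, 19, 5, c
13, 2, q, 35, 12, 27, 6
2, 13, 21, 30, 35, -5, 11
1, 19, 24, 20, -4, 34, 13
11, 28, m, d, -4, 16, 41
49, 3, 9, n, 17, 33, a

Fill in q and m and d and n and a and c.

q = 12, m = 12, d = 3, n = 0, a = -4, c = 47

Rows 1 and 4 both sum to 107, so that's the common total.
Row 3 has 13 + 2 + 35 + 12 + 27 + 6 = 95; the blank must be 107 − 95 = 12.
Row 2 has -1 + 27 + 3 + 7 + 19 + 5 = 60; the blank must be 107 − 60 = 47.
Column 7 has -7 + 47 + 6 + 11 + 13 + 41 = 111; the blank must be 107 − 111 = -4.
Row 7 has 49 + 3 + 9 + 17 + 33 − 4 = 107; the blank must be 107 − 107 = 0.
Column 4 has 12 + 7 + 35 + 30 + 20 + 0 = 104; the blank must be 107 − 104 = 3.
Row 6 has 11 + 28 + 3 − 4 + 16 + 41 = 95; the blank must be 107 − 95 = 12.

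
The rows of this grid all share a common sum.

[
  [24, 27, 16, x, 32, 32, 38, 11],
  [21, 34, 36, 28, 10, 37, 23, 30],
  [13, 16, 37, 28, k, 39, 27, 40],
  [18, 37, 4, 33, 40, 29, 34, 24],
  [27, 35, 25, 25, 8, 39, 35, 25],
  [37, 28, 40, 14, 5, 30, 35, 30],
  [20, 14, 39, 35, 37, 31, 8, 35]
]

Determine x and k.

Rows 5 and 6 both add up to 219, so every row sums to 219.
Row 1: 24 + 27 + 16 + 32 + 32 + 38 + 11 = 180, so the missing entry is 219 − 180 = 39.
Row 3: 13 + 16 + 37 + 28 + 39 + 27 + 40 = 200, so the missing entry is 219 − 200 = 19.

x = 39, k = 19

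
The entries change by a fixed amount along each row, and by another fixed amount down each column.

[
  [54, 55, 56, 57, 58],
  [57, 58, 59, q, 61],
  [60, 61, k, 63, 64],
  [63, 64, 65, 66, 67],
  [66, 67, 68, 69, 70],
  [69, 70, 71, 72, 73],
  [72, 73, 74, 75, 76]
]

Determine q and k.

Along each row the entries change by 1 per step; down each column they change by 3.
Row 2: from 57 at column 1, stepping by 1 to column 4 gives 60.
Row 3: from 60 at column 1, stepping by 1 to column 3 gives 62.

q = 60, k = 62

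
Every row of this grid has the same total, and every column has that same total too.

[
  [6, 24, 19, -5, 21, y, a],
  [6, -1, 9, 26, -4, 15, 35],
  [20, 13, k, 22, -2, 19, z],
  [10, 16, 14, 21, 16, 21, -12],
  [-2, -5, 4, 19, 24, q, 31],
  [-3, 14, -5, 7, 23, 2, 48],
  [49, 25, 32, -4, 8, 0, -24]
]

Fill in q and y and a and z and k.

Rows 2 and 4 both sum to 86, so that's the common total.
Row 5: -2 − 5 + 4 + 19 + 24 + 31 = 71, so its missing entry is 86 − 71 = 15.
Column 6: 15 + 19 + 21 + 15 + 2 + 0 = 72, so its missing entry is 86 − 72 = 14.
Row 1: 6 + 24 + 19 − 5 + 21 + 14 = 79, so its missing entry is 86 − 79 = 7.
Column 7: 7 + 35 − 12 + 31 + 48 − 24 = 85, so its missing entry is 86 − 85 = 1.
Row 3: 20 + 13 + 22 − 2 + 19 + 1 = 73, so its missing entry is 86 − 73 = 13.

q = 15, y = 14, a = 7, z = 1, k = 13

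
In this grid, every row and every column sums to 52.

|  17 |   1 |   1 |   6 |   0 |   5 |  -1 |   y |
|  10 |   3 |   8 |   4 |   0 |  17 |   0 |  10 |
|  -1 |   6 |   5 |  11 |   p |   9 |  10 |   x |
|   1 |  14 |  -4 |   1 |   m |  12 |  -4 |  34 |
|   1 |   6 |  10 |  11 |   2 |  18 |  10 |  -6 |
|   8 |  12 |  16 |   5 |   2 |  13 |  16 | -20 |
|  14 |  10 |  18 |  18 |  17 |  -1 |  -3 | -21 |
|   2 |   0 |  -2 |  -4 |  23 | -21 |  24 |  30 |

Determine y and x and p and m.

Row 1 has 17 + 1 + 1 + 6 + 0 + 5 − 1 = 29; the blank must be 52 − 29 = 23.
Row 4 has 1 + 14 − 4 + 1 + 12 − 4 + 34 = 54; the blank must be 52 − 54 = -2.
Column 5 has 0 + 0 − 2 + 2 + 2 + 17 + 23 = 42; the blank must be 52 − 42 = 10.
Row 3 has -1 + 6 + 5 + 11 + 10 + 9 + 10 = 50; the blank must be 52 − 50 = 2.

y = 23, x = 2, p = 10, m = -2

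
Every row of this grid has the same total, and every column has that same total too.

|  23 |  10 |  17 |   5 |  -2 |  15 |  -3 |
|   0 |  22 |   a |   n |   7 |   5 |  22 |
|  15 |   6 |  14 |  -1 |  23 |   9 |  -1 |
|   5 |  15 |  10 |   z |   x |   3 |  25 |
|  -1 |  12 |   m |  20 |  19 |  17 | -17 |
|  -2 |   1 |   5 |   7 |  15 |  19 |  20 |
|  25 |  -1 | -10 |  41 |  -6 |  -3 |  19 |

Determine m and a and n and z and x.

m = 15, a = 14, n = -5, z = -2, x = 9

Rows 1 and 3 both sum to 65, so that's the common total.
The known cells in column 5 total 56, leaving 65 − 56 = 9 for the blank.
The known cells in row 5 total 50, leaving 65 − 50 = 15 for the blank.
The known cells in column 3 total 51, leaving 65 − 51 = 14 for the blank.
The known cells in row 4 total 67, leaving 65 − 67 = -2 for the blank.
The known cells in row 2 total 70, leaving 65 − 70 = -5 for the blank.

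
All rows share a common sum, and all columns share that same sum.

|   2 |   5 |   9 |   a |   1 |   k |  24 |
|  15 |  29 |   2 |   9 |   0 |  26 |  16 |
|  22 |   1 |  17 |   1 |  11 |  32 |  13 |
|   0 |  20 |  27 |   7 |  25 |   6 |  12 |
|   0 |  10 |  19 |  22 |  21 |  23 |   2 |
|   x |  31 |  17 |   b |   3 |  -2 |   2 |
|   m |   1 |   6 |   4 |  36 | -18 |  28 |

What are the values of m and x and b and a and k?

m = 40, x = 18, b = 28, a = 26, k = 30

Rows 2 and 3 both sum to 97, so that's the common total.
Column 6 has 26 + 32 + 6 + 23 − 2 − 18 = 67; the blank must be 97 − 67 = 30.
Row 1 has 2 + 5 + 9 + 1 + 30 + 24 = 71; the blank must be 97 − 71 = 26.
Row 7 has 1 + 6 + 4 + 36 − 18 + 28 = 57; the blank must be 97 − 57 = 40.
Column 1 has 2 + 15 + 22 + 0 + 0 + 40 = 79; the blank must be 97 − 79 = 18.
Row 6 has 18 + 31 + 17 + 3 − 2 + 2 = 69; the blank must be 97 − 69 = 28.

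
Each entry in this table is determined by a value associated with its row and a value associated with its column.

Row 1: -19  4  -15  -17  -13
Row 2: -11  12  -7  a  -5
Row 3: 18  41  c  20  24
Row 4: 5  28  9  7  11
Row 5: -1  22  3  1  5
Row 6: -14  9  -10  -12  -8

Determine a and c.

The difference between any two rows is the same in every column — this is an addition table with the headers hidden.
Row 2 minus row 1 is 12 − 4 = 8, so its entry in column 4 is -17 + 8 = -9.
Row 3 minus row 1 is 41 − 4 = 37, so its entry in column 3 is -15 + 37 = 22.

a = -9, c = 22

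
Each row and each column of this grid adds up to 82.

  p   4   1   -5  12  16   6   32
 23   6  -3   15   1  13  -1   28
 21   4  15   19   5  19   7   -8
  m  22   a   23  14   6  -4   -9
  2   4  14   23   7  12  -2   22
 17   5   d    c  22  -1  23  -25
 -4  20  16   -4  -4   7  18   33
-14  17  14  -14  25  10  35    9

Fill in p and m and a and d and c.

Row 1 has 4 + 1 − 5 + 12 + 16 + 6 + 32 = 66; the blank must be 82 − 66 = 16.
Column 1 has 16 + 23 + 21 + 2 + 17 − 4 − 14 = 61; the blank must be 82 − 61 = 21.
Column 4 has -5 + 15 + 19 + 23 + 23 − 4 − 14 = 57; the blank must be 82 − 57 = 25.
Row 4 has 21 + 22 + 23 + 14 + 6 − 4 − 9 = 73; the blank must be 82 − 73 = 9.
Row 6 has 17 + 5 + 25 + 22 − 1 + 23 − 25 = 66; the blank must be 82 − 66 = 16.

p = 16, m = 21, a = 9, d = 16, c = 25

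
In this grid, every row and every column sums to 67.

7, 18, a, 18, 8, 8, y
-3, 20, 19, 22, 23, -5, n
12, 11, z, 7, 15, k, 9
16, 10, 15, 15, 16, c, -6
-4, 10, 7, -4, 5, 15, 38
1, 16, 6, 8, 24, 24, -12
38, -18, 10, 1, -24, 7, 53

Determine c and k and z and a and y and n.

The known cells in row 2 total 76, leaving 67 − 76 = -9 for the blank.
The known cells in column 7 total 73, leaving 67 − 73 = -6 for the blank.
The known cells in row 1 total 53, leaving 67 − 53 = 14 for the blank.
The known cells in column 3 total 71, leaving 67 − 71 = -4 for the blank.
The known cells in row 3 total 50, leaving 67 − 50 = 17 for the blank.
The known cells in row 4 total 66, leaving 67 − 66 = 1 for the blank.

c = 1, k = 17, z = -4, a = 14, y = -6, n = -9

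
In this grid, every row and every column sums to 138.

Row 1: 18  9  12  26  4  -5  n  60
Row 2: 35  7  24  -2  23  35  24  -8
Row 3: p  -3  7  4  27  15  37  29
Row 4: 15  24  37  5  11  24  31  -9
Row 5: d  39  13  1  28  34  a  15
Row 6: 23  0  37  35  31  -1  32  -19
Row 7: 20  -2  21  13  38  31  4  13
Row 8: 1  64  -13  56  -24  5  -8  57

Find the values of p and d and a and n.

Row 3: -3 + 7 + 4 + 27 + 15 + 37 + 29 = 116, so its missing entry is 138 − 116 = 22.
Column 1: 18 + 35 + 22 + 15 + 23 + 20 + 1 = 134, so its missing entry is 138 − 134 = 4.
Row 5: 4 + 39 + 13 + 1 + 28 + 34 + 15 = 134, so its missing entry is 138 − 134 = 4.
Row 1: 18 + 9 + 12 + 26 + 4 − 5 + 60 = 124, so its missing entry is 138 − 124 = 14.

p = 22, d = 4, a = 4, n = 14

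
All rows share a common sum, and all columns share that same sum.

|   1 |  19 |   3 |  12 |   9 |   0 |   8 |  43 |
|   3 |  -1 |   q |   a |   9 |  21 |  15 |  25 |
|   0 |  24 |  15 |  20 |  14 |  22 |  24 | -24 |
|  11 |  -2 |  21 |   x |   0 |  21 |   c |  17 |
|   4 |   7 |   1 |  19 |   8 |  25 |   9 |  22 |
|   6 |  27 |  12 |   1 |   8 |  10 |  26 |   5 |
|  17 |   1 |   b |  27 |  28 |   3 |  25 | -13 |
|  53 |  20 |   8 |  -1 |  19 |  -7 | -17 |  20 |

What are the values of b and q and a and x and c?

b = 7, q = 28, a = -5, x = 22, c = 5

Rows 1 and 3 both sum to 95, so that's the common total.
Row 7: 17 + 1 + 27 + 28 + 3 + 25 − 13 = 88, so its missing entry is 95 − 88 = 7.
Column 3: 3 + 15 + 21 + 1 + 12 + 7 + 8 = 67, so its missing entry is 95 − 67 = 28.
Column 7: 8 + 15 + 24 + 9 + 26 + 25 − 17 = 90, so its missing entry is 95 − 90 = 5.
Row 4: 11 − 2 + 21 + 0 + 21 + 5 + 17 = 73, so its missing entry is 95 − 73 = 22.
Row 2: 3 − 1 + 28 + 9 + 21 + 15 + 25 = 100, so its missing entry is 95 − 100 = -5.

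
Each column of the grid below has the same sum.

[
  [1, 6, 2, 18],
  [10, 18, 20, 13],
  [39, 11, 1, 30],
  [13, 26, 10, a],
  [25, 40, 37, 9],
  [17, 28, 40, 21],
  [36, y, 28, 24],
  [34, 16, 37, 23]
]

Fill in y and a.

y = 30, a = 37

The complete columns each total 175.
Column 2 is missing 175 − 145 = 30 (since 6 + 18 + 11 + 26 + 40 + 28 + 16 = 145).
Column 4 is missing 175 − 138 = 37 (since 18 + 13 + 30 + 9 + 21 + 24 + 23 = 138).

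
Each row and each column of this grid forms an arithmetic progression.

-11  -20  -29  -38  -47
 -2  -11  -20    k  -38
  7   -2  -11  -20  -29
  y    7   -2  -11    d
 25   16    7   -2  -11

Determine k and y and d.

k = -29, y = 16, d = -20

Along each row the entries change by -9 per step; down each column they change by 9.
Row 2: from -2 at column 1, stepping by -9 to column 4 gives -29.
Row 4: from 7 at column 2, stepping by -9 to column 1 gives 16.
Row 4: from 7 at column 2, stepping by -9 to column 5 gives -20.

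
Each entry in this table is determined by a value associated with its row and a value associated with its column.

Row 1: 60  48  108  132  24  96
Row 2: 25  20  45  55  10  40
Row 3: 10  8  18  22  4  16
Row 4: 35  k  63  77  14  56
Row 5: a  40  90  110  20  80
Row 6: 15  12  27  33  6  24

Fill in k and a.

k = 28, a = 50

Each row is a constant multiple of every other row — this is a multiplication table with the headers hidden.
Row 4 is 56/96 = 7/12 times row 1, so its entry in column 2 is 48 × 7/12 = 28.
Row 5 is 80/96 = 5/6 times row 1, so its entry in column 1 is 60 × 5/6 = 50.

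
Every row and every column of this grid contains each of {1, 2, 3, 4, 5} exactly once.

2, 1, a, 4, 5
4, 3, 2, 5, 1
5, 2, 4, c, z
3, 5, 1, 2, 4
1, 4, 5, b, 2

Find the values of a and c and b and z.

At (row 1, col 3): row 1 already has {1, 2, 4, 5}, so the value is 3.
Cell (3,5): column 5 already has {1, 2, 4, 5} → 3.
At (row 3, col 4): row 3 already has {2, 3, 4, 5}, so the value is 1.
For row 5, column 4: row 5 already has {1, 2, 4, 5}; that leaves 3.

a = 3, c = 1, b = 3, z = 3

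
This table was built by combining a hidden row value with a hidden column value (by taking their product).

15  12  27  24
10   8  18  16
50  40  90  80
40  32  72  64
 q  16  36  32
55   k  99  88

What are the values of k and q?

Each row is a constant multiple of every other row — this is a multiplication table with the headers hidden.
Row 6 is 99/27 = 11/3 times row 1, so its entry in column 2 is 12 × 11/3 = 44.
Row 5 is 36/27 = 4/3 times row 1, so its entry in column 1 is 15 × 4/3 = 20.

k = 44, q = 20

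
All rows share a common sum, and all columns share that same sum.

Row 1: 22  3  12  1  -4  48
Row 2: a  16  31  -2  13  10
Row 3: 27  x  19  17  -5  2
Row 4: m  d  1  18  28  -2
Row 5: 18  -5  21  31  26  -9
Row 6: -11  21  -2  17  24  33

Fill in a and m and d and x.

a = 14, m = 12, d = 25, x = 22

Rows 1 and 5 both sum to 82, so that's the common total.
Row 2 has 16 + 31 − 2 + 13 + 10 = 68; the blank must be 82 − 68 = 14.
Row 3 has 27 + 19 + 17 − 5 + 2 = 60; the blank must be 82 − 60 = 22.
Column 2 has 3 + 16 + 22 − 5 + 21 = 57; the blank must be 82 − 57 = 25.
Row 4 has 25 + 1 + 18 + 28 − 2 = 70; the blank must be 82 − 70 = 12.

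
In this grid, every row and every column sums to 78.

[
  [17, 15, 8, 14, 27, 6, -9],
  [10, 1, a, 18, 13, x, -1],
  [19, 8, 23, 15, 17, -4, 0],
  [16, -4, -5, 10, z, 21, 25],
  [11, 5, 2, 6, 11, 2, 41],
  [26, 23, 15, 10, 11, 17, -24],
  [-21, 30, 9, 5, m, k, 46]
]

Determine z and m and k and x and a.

Column 3 has 8 + 23 − 5 + 2 + 15 + 9 = 52; the blank must be 78 − 52 = 26.
Row 4 has 16 − 4 − 5 + 10 + 21 + 25 = 63; the blank must be 78 − 63 = 15.
Row 2 has 10 + 1 + 26 + 18 + 13 − 1 = 67; the blank must be 78 − 67 = 11.
Column 6 has 6 + 11 − 4 + 21 + 2 + 17 = 53; the blank must be 78 − 53 = 25.
Row 7 has -21 + 30 + 9 + 5 + 25 + 46 = 94; the blank must be 78 − 94 = -16.

z = 15, m = -16, k = 25, x = 11, a = 26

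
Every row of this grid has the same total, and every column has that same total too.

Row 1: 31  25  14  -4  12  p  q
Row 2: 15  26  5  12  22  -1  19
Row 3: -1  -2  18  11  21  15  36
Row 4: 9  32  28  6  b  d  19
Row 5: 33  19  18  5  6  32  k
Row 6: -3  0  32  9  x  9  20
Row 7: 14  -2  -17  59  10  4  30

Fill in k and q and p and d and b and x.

Rows 2 and 3 both sum to 98, so that's the common total.
Row 6: -3 + 0 + 32 + 9 + 9 + 20 = 67, so its missing entry is 98 − 67 = 31.
Column 5: 12 + 22 + 21 + 6 + 31 + 10 = 102, so its missing entry is 98 − 102 = -4.
Row 5: 33 + 19 + 18 + 5 + 6 + 32 = 113, so its missing entry is 98 − 113 = -15.
Column 7: 19 + 36 + 19 − 15 + 20 + 30 = 109, so its missing entry is 98 − 109 = -11.
Row 1: 31 + 25 + 14 − 4 + 12 − 11 = 67, so its missing entry is 98 − 67 = 31.
Row 4: 9 + 32 + 28 + 6 − 4 + 19 = 90, so its missing entry is 98 − 90 = 8.

k = -15, q = -11, p = 31, d = 8, b = -4, x = 31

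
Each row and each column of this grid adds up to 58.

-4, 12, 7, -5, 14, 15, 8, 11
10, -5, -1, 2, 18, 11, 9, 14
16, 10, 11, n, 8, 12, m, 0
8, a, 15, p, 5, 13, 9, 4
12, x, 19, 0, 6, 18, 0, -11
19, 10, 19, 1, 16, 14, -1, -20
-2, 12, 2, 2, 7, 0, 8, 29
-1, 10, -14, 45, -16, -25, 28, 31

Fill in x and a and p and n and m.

The known cells in column 7 total 61, leaving 58 − 61 = -3 for the blank.
The known cells in row 3 total 54, leaving 58 − 54 = 4 for the blank.
The known cells in column 4 total 49, leaving 58 − 49 = 9 for the blank.
The known cells in row 4 total 63, leaving 58 − 63 = -5 for the blank.
The known cells in row 5 total 44, leaving 58 − 44 = 14 for the blank.

x = 14, a = -5, p = 9, n = 4, m = -3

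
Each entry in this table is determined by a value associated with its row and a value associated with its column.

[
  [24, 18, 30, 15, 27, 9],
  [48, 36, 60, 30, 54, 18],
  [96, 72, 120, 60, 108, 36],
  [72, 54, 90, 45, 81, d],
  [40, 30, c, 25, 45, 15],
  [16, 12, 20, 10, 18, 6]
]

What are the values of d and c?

Each row is a constant multiple of every other row — this is a multiplication table with the headers hidden.
Row 4 is 81/27 = 3/1 times row 1, so its entry in column 6 is 9 × 3/1 = 27.
Row 5 is 45/27 = 5/3 times row 1, so its entry in column 3 is 30 × 5/3 = 50.

d = 27, c = 50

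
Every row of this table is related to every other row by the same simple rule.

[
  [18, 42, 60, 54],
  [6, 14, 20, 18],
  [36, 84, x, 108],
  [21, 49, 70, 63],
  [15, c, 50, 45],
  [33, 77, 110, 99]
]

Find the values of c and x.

c = 35, x = 120

Each row is a constant multiple of every other row — this is a multiplication table with the headers hidden.
Row 5 is 45/54 = 5/6 times row 1, so its entry in column 2 is 42 × 5/6 = 35.
Row 3 is 108/54 = 2/1 times row 1, so its entry in column 3 is 60 × 2/1 = 120.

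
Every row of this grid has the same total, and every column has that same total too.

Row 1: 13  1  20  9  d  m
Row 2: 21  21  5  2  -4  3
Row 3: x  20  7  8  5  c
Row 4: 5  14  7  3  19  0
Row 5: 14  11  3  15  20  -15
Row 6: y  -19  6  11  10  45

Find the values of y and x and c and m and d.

Rows 2 and 4 both sum to 48, so that's the common total.
Column 5: -4 + 5 + 19 + 20 + 10 = 50, so its missing entry is 48 − 50 = -2.
Row 6: -19 + 6 + 11 + 10 + 45 = 53, so its missing entry is 48 − 53 = -5.
Column 1: 13 + 21 + 5 + 14 − 5 = 48, so its missing entry is 48 − 48 = 0.
Row 1: 13 + 1 + 20 + 9 − 2 = 41, so its missing entry is 48 − 41 = 7.
Row 3: 0 + 20 + 7 + 8 + 5 = 40, so its missing entry is 48 − 40 = 8.

y = -5, x = 0, c = 8, m = 7, d = -2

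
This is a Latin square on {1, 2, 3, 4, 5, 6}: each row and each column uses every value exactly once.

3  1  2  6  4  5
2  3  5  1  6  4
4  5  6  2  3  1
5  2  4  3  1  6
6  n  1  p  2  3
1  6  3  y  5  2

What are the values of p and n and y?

p = 5, n = 4, y = 4

Cell (6,4): row 6 already has {1, 2, 3, 5, 6} → 4.
For row 5, column 2: column 2 already has {1, 2, 3, 5, 6}; that leaves 4.
For row 5, column 4: row 5 already has {1, 2, 3, 4, 6}; that leaves 5.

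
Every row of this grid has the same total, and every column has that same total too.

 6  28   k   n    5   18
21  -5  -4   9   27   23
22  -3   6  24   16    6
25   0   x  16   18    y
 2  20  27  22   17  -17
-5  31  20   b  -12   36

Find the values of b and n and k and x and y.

Rows 2 and 3 both sum to 71, so that's the common total.
Row 6 has -5 + 31 + 20 − 12 + 36 = 70; the blank must be 71 − 70 = 1.
Column 4 has 9 + 24 + 16 + 22 + 1 = 72; the blank must be 71 − 72 = -1.
Row 1 has 6 + 28 − 1 + 5 + 18 = 56; the blank must be 71 − 56 = 15.
Column 3 has 15 − 4 + 6 + 27 + 20 = 64; the blank must be 71 − 64 = 7.
Row 4 has 25 + 0 + 7 + 16 + 18 = 66; the blank must be 71 − 66 = 5.

b = 1, n = -1, k = 15, x = 7, y = 5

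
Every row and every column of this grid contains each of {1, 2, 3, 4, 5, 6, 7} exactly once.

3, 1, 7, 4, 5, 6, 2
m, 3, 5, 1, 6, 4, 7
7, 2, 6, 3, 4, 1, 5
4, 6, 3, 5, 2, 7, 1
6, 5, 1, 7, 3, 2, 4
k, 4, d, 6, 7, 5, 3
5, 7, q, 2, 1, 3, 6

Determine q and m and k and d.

q = 4, m = 2, k = 1, d = 2

For row 2, column 1: row 2 already has {1, 3, 4, 5, 6, 7}; that leaves 2.
Cell (7,3): row 7 already has {1, 2, 3, 5, 6, 7} → 4.
At (row 6, col 1): column 1 already has {2, 3, 4, 5, 6, 7}, so the value is 1.
For row 6, column 3: row 6 already has {1, 3, 4, 5, 6, 7}; that leaves 2.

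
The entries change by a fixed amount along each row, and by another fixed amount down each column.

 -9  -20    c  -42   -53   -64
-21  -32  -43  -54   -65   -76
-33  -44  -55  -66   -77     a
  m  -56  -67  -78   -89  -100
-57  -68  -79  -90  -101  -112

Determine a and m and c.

a = -88, m = -45, c = -31

Along each row the entries change by -11 per step; down each column they change by -12.
Row 3: from -33 at column 1, stepping by -11 to column 6 gives -88.
Row 4: from -56 at column 2, stepping by -11 to column 1 gives -45.
Row 1: from -9 at column 1, stepping by -11 to column 3 gives -31.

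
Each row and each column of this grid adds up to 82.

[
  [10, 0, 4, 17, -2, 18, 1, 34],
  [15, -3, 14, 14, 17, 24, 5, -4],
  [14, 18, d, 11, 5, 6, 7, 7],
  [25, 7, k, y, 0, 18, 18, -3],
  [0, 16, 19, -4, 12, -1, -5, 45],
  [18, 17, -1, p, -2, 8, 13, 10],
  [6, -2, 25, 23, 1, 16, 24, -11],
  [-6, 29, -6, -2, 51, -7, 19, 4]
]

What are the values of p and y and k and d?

p = 19, y = 4, k = 13, d = 14

Row 6 has 18 + 17 − 1 − 2 + 8 + 13 + 10 = 63; the blank must be 82 − 63 = 19.
Column 4 has 17 + 14 + 11 − 4 + 19 + 23 − 2 = 78; the blank must be 82 − 78 = 4.
Row 4 has 25 + 7 + 4 + 0 + 18 + 18 − 3 = 69; the blank must be 82 − 69 = 13.
Row 3 has 14 + 18 + 11 + 5 + 6 + 7 + 7 = 68; the blank must be 82 − 68 = 14.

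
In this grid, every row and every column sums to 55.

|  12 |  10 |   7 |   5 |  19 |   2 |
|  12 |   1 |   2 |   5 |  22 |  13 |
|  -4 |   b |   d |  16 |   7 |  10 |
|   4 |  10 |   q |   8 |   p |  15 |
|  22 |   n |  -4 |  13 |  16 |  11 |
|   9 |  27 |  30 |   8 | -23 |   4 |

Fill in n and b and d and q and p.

n = -3, b = 10, d = 16, q = 4, p = 14

The known cells in column 5 total 41, leaving 55 − 41 = 14 for the blank.
The known cells in row 4 total 51, leaving 55 − 51 = 4 for the blank.
The known cells in column 3 total 39, leaving 55 − 39 = 16 for the blank.
The known cells in row 3 total 45, leaving 55 − 45 = 10 for the blank.
The known cells in row 5 total 58, leaving 55 − 58 = -3 for the blank.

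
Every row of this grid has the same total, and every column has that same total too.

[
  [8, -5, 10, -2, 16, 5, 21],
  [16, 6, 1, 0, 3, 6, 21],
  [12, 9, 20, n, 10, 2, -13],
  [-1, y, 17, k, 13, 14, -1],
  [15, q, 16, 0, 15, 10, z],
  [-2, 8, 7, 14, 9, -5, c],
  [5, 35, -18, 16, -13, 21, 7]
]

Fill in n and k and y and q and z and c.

Rows 1 and 2 both sum to 53, so that's the common total.
The known cells in row 3 total 40, leaving 53 − 40 = 13 for the blank.
The known cells in column 4 total 41, leaving 53 − 41 = 12 for the blank.
The known cells in row 4 total 54, leaving 53 − 54 = -1 for the blank.
The known cells in row 6 total 31, leaving 53 − 31 = 22 for the blank.
The known cells in column 7 total 57, leaving 53 − 57 = -4 for the blank.
The known cells in row 5 total 52, leaving 53 − 52 = 1 for the blank.

n = 13, k = 12, y = -1, q = 1, z = -4, c = 22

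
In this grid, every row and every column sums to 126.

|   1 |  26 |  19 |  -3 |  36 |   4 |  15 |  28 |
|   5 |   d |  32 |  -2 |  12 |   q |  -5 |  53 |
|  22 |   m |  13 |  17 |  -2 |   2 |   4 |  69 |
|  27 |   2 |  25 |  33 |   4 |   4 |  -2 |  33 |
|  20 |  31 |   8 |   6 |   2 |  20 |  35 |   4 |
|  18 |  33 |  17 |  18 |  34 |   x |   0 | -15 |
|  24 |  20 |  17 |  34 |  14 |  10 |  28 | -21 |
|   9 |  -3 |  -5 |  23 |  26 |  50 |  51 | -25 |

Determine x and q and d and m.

x = 21, q = 15, d = 16, m = 1

Row 6: 18 + 33 + 17 + 18 + 34 + 0 − 15 = 105, so its missing entry is 126 − 105 = 21.
Row 3: 22 + 13 + 17 − 2 + 2 + 4 + 69 = 125, so its missing entry is 126 − 125 = 1.
Column 2: 26 + 1 + 2 + 31 + 33 + 20 − 3 = 110, so its missing entry is 126 − 110 = 16.
Row 2: 5 + 16 + 32 − 2 + 12 − 5 + 53 = 111, so its missing entry is 126 − 111 = 15.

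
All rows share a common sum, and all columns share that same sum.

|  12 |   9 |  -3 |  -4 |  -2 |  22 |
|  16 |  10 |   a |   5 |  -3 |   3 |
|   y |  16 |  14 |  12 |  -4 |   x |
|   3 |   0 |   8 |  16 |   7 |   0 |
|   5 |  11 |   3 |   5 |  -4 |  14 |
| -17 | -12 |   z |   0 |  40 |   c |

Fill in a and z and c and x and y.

Rows 1 and 4 both sum to 34, so that's the common total.
Row 2: 16 + 10 + 5 − 3 + 3 = 31, so its missing entry is 34 − 31 = 3.
Column 1: 12 + 16 + 3 + 5 − 17 = 19, so its missing entry is 34 − 19 = 15.
Row 3: 15 + 16 + 14 + 12 − 4 = 53, so its missing entry is 34 − 53 = -19.
Column 6: 22 + 3 − 19 + 0 + 14 = 20, so its missing entry is 34 − 20 = 14.
Row 6: -17 − 12 + 0 + 40 + 14 = 25, so its missing entry is 34 − 25 = 9.

a = 3, z = 9, c = 14, x = -19, y = 15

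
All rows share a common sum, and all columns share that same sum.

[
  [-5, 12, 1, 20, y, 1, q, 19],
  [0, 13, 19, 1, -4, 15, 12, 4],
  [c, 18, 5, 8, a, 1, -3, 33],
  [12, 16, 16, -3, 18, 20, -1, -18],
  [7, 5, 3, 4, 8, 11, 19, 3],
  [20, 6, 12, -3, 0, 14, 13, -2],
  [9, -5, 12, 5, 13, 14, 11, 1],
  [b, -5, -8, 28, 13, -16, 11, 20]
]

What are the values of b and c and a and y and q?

b = 17, c = 0, a = -2, y = 14, q = -2

Rows 2 and 4 both sum to 60, so that's the common total.
Row 8 has -5 − 8 + 28 + 13 − 16 + 11 + 20 = 43; the blank must be 60 − 43 = 17.
Column 1 has -5 + 0 + 12 + 7 + 20 + 9 + 17 = 60; the blank must be 60 − 60 = 0.
Row 3 has 0 + 18 + 5 + 8 + 1 − 3 + 33 = 62; the blank must be 60 − 62 = -2.
Column 5 has -4 − 2 + 18 + 8 + 0 + 13 + 13 = 46; the blank must be 60 − 46 = 14.
Row 1 has -5 + 12 + 1 + 20 + 14 + 1 + 19 = 62; the blank must be 60 − 62 = -2.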